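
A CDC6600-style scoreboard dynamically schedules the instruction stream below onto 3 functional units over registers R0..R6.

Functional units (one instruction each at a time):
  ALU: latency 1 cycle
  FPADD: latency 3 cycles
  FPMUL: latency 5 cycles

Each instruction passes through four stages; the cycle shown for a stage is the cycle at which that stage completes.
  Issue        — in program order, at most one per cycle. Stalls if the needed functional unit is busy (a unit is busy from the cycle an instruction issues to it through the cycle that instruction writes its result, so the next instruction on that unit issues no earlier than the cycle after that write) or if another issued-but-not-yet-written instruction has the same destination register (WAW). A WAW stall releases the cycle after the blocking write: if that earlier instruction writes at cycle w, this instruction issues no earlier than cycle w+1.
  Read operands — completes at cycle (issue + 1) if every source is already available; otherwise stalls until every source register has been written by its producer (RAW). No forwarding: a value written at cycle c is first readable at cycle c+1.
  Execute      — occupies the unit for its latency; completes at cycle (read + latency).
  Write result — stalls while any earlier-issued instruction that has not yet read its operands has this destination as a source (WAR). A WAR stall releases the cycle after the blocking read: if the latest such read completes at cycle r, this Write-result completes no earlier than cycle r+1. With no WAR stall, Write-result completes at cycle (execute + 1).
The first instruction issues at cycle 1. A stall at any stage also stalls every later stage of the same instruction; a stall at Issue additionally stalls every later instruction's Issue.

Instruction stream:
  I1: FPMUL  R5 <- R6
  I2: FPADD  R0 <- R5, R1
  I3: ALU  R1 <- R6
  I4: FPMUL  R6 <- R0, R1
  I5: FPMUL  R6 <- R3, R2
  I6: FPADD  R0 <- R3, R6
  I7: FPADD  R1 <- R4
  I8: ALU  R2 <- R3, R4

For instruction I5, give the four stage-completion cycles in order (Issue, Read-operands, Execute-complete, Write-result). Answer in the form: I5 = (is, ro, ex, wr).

I5 = (21, 22, 27, 28)

I1: IS=1 RO=2 EX=7 WR=8
I2: IS=2 RO=9 EX=12 WR=13  [RAW R5: wait I1 write@8]
I3: IS=3 RO=4 EX=5 WR=10  [WAR R1: wait I2 read@9]
I4: IS=9 RO=14 EX=19 WR=20  [struct: FPMUL busy until I1 writes@8; RAW R0: wait I2 write@13]
I5: IS=21 RO=22 EX=27 WR=28  [struct: FPMUL busy until I4 writes@20]
I6: IS=22 RO=29 EX=32 WR=33  [RAW R6: wait I5 write@28]
I7: IS=34 RO=35 EX=38 WR=39  [struct: FPADD busy until I6 writes@33]
I8: IS=35 RO=36 EX=37 WR=38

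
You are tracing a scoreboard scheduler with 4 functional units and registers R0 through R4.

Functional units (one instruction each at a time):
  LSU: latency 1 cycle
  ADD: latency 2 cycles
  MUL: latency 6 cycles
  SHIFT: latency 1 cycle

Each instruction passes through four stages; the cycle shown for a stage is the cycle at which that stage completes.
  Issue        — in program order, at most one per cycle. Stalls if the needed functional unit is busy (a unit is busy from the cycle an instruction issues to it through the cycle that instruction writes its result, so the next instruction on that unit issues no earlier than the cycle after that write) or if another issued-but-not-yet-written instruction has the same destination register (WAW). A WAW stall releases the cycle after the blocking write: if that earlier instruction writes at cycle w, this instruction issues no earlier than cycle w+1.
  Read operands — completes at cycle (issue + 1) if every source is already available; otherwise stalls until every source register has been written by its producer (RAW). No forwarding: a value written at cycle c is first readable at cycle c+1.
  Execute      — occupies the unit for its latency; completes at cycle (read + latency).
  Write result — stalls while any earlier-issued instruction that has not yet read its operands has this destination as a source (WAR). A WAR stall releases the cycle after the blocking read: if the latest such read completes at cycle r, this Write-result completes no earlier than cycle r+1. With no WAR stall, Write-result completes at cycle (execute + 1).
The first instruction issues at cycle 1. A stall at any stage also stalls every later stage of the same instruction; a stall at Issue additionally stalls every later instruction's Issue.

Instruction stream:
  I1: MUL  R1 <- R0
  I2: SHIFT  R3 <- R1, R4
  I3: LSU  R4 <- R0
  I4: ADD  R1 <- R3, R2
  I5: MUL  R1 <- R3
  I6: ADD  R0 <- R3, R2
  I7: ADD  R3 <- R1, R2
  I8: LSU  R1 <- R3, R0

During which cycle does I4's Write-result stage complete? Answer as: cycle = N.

cycle = 16

c1: I1→MUL
c2: I1 RO | I2→SHIFT
c3: I3→LSU
c4: I3 RO
c5: I3 EX
c8: I1 EX
c9: I1 WR R1
c10: I2 RO | I4→ADD
c11: I2 EX | I3 WR R4
c12: I2 WR R3
c13: I4 RO
c15: I4 EX
c16: I4 WR R1
c17: I5→MUL
c18: I5 RO | I6→ADD
c19: I6 RO
c21: I6 EX
c22: I6 WR R0
c23: I7→ADD
c24: I5 EX
c25: I5 WR R1
c26: I7 RO | I8→LSU
c28: I7 EX
c29: I7 WR R3
c30: I8 RO
c31: I8 EX
c32: I8 WR R1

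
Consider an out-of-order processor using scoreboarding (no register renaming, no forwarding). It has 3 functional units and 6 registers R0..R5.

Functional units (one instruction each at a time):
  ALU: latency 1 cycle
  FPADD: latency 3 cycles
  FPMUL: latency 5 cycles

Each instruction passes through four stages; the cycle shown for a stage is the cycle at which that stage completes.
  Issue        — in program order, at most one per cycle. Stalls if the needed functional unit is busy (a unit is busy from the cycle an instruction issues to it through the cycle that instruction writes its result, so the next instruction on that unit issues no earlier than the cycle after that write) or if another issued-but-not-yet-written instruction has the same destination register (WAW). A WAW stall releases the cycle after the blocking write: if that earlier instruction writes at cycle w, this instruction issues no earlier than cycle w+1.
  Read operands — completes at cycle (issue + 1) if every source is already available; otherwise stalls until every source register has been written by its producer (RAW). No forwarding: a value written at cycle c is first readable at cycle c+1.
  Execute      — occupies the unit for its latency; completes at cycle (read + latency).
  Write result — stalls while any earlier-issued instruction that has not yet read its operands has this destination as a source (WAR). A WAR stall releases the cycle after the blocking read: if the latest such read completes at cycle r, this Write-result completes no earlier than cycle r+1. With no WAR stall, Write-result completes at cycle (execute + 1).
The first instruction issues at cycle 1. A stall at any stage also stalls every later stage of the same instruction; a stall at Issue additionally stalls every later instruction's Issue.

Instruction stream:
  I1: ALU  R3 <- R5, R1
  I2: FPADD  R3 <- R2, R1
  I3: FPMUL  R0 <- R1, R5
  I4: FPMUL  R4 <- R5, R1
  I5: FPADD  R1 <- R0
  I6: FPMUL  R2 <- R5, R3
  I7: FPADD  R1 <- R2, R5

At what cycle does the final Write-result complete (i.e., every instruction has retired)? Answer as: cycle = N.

cycle = 34

[1] I1 dispatched to ALU
[2] I1 operands ready
[3] I1 complete
[4] R3←I1
[5] I2 dispatched to FPADD
[6] I2 operands ready, I3 dispatched to FPMUL
[7] I3 operands ready
[9] I2 complete
[10] R3←I2
[12] I3 complete
[13] R0←I3
[14] I4 dispatched to FPMUL
[15] I4 operands ready, I5 dispatched to FPADD
[16] I5 operands ready
[19] I5 complete
[20] I4 complete, R1←I5
[21] R4←I4
[22] I6 dispatched to FPMUL
[23] I6 operands ready, I7 dispatched to FPADD
[28] I6 complete
[29] R2←I6
[30] I7 operands ready
[33] I7 complete
[34] R1←I7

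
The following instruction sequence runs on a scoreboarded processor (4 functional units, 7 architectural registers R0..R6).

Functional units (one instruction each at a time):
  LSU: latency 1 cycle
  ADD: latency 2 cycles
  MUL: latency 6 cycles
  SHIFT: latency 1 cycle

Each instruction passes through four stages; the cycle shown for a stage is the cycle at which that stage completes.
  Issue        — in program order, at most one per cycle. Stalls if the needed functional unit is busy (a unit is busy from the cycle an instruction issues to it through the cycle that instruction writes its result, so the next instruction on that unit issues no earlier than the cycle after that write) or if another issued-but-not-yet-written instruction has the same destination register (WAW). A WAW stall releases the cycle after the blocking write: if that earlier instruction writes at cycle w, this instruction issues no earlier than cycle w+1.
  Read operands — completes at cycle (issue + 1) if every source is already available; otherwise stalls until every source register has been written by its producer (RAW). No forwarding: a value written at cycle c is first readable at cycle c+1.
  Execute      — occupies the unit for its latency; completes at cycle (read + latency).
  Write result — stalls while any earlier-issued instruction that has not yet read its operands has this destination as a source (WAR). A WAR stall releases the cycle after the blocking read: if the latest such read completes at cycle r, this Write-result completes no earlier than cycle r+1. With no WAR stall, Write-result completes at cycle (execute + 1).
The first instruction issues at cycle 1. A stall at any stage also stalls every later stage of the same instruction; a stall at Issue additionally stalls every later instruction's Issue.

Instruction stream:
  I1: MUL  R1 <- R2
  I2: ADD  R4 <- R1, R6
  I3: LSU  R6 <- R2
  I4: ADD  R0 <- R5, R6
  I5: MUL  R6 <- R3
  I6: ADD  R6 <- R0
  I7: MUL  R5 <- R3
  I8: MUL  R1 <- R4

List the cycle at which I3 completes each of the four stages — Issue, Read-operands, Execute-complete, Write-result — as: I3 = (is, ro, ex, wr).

  I1 | 1 | 2 | 8 | 9
  I2 | 2 | 10 | 12 | 13   RAW R1: wait I1 write@9
  I3 | 3 | 4 | 5 | 11   WAR R6: wait I2 read@10
  I4 | 14 | 15 | 17 | 18   struct: ADD busy until I2 writes@13
  I5 | 15 | 16 | 22 | 23
  I6 | 24 | 25 | 27 | 28   WAW R6: wait I5 write@23
  I7 | 25 | 26 | 32 | 33
  I8 | 34 | 35 | 41 | 42   struct: MUL busy until I7 writes@33

I3 = (3, 4, 5, 11)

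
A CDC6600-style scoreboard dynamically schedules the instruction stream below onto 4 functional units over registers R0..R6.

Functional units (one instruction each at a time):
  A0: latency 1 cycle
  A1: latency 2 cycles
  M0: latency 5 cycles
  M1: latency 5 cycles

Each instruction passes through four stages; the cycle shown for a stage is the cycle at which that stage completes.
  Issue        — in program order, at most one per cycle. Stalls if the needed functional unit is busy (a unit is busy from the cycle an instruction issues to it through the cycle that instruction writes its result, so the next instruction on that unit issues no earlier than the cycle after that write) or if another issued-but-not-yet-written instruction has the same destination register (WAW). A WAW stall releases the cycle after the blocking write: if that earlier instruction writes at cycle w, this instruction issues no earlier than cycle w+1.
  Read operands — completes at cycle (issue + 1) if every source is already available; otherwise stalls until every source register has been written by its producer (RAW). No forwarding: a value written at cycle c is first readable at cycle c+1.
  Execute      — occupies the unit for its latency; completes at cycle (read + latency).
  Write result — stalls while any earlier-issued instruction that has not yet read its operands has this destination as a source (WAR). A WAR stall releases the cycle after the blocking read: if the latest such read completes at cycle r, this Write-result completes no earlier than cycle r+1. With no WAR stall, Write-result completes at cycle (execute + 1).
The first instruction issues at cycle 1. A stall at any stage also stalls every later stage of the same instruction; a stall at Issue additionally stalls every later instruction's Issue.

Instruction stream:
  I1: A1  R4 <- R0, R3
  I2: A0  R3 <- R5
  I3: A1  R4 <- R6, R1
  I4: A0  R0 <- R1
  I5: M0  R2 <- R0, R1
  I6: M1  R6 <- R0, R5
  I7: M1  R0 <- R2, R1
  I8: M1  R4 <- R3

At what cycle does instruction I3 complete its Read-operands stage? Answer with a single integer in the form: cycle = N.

cycle = 7

[1] I1 issues→A1
[2] I1 reads | I2 issues→A0
[3] I2 reads
[4] I1 exec-done | I2 exec-done
[5] I1 writes R4 | I2 writes R3
[6] I3 issues→A1
[7] I3 reads | I4 issues→A0
[8] I4 reads | I5 issues→M0
[9] I3 exec-done | I4 exec-done | I6 issues→M1
[10] I3 writes R4 | I4 writes R0
[11] I5 reads | I6 reads
[16] I5 exec-done | I6 exec-done
[17] I5 writes R2 | I6 writes R6
[18] I7 issues→M1
[19] I7 reads
[24] I7 exec-done
[25] I7 writes R0
[26] I8 issues→M1
[27] I8 reads
[32] I8 exec-done
[33] I8 writes R4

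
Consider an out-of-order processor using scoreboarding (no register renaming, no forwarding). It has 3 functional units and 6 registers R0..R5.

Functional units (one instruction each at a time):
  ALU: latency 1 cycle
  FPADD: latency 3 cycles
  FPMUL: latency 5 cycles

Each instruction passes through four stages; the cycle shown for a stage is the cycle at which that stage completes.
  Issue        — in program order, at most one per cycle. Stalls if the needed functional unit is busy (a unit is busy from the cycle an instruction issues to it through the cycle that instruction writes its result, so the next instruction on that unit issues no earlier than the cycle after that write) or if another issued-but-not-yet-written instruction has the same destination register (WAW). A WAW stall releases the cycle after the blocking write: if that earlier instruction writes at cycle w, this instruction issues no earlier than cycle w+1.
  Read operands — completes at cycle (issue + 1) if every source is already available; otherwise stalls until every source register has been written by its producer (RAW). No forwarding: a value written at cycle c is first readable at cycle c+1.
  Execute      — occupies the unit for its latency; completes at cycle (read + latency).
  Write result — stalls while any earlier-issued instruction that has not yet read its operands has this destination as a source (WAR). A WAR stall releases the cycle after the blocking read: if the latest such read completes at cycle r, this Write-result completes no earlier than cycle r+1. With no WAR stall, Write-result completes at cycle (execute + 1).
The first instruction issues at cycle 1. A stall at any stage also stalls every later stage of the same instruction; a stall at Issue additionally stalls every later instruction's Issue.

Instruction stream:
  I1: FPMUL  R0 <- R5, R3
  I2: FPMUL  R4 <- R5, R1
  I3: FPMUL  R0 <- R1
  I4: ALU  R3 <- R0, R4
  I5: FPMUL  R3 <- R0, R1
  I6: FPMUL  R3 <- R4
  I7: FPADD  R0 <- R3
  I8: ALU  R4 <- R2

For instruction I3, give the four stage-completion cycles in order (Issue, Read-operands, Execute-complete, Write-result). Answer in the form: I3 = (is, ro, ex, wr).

[I1] 1/2/7/8
[I2] 9/10/15/16  (struct: FPMUL busy until I1 writes@8)
[I3] 17/18/23/24  (struct: FPMUL busy until I2 writes@16)
[I4] 18/25/26/27  (RAW R0: wait I3 write@24)
[I5] 28/29/34/35  (WAW R3: wait I4 write@27)
[I6] 36/37/42/43  (struct: FPMUL busy until I5 writes@35)
[I7] 37/44/47/48  (RAW R3: wait I6 write@43)
[I8] 38/39/40/41

I3 = (17, 18, 23, 24)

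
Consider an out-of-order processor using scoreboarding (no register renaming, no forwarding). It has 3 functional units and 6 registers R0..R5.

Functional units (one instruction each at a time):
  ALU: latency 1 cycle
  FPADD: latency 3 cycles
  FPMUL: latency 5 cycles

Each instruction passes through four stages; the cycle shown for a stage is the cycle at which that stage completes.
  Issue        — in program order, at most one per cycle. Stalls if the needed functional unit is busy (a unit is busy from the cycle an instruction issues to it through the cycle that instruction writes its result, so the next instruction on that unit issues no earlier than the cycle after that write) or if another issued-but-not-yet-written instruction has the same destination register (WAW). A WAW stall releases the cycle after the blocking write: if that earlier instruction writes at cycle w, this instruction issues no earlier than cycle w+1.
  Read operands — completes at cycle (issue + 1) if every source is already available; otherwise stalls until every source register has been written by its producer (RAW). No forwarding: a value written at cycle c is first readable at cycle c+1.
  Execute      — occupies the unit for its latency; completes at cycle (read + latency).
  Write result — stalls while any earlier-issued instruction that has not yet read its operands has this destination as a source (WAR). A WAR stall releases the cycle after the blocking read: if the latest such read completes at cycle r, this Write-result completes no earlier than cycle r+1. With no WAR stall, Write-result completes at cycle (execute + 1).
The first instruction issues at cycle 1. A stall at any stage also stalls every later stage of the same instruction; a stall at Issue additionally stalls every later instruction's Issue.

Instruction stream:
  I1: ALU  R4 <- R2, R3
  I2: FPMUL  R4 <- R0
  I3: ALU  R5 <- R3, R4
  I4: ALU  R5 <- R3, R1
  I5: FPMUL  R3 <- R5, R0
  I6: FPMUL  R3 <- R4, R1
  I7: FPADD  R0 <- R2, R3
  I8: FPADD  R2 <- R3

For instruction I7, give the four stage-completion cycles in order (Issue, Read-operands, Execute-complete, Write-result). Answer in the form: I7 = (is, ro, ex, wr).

I7 = (28, 35, 38, 39)

1) issue 1, read 2, done 3, write 4
2) issue 5, read 6, done 11, write 12  <WAW R4: wait I1 write@4>
3) issue 6, read 13, done 14, write 15  <RAW R4: wait I2 write@12>
4) issue 16, read 17, done 18, write 19  <struct: ALU busy until I3 writes@15>
5) issue 17, read 20, done 25, write 26  <RAW R5: wait I4 write@19>
6) issue 27, read 28, done 33, write 34  <struct: FPMUL busy until I5 writes@26>
7) issue 28, read 35, done 38, write 39  <RAW R3: wait I6 write@34>
8) issue 40, read 41, done 44, write 45  <struct: FPADD busy until I7 writes@39>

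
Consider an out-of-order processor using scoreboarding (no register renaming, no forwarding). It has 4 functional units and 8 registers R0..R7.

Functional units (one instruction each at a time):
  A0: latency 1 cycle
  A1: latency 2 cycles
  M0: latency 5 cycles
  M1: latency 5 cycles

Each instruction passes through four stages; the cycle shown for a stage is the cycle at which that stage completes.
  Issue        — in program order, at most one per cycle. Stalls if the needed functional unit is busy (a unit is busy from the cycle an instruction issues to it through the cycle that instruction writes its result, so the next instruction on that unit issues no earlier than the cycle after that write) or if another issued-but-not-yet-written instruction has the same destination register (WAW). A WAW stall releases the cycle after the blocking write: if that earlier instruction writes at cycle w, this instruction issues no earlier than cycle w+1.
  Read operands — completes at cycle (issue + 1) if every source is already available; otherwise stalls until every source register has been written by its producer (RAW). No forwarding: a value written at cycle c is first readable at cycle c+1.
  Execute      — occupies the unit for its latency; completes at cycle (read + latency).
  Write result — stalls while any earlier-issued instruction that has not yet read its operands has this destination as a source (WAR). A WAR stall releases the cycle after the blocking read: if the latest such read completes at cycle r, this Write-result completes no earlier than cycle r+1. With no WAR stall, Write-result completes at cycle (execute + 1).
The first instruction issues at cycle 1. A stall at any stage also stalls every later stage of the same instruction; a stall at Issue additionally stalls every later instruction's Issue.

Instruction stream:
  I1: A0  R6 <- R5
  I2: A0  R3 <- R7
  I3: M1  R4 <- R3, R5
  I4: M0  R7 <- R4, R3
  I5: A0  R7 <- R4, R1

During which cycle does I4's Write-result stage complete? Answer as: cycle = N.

c1: I1 issues→A0
c2: I1 reads
c3: I1 exec-done
c4: I1 writes R6
c5: I2 issues→A0
c6: I2 reads · I3 issues→M1
c7: I2 exec-done · I4 issues→M0
c8: I2 writes R3
c9: I3 reads
c14: I3 exec-done
c15: I3 writes R4
c16: I4 reads
c21: I4 exec-done
c22: I4 writes R7
c23: I5 issues→A0
c24: I5 reads
c25: I5 exec-done
c26: I5 writes R7

cycle = 22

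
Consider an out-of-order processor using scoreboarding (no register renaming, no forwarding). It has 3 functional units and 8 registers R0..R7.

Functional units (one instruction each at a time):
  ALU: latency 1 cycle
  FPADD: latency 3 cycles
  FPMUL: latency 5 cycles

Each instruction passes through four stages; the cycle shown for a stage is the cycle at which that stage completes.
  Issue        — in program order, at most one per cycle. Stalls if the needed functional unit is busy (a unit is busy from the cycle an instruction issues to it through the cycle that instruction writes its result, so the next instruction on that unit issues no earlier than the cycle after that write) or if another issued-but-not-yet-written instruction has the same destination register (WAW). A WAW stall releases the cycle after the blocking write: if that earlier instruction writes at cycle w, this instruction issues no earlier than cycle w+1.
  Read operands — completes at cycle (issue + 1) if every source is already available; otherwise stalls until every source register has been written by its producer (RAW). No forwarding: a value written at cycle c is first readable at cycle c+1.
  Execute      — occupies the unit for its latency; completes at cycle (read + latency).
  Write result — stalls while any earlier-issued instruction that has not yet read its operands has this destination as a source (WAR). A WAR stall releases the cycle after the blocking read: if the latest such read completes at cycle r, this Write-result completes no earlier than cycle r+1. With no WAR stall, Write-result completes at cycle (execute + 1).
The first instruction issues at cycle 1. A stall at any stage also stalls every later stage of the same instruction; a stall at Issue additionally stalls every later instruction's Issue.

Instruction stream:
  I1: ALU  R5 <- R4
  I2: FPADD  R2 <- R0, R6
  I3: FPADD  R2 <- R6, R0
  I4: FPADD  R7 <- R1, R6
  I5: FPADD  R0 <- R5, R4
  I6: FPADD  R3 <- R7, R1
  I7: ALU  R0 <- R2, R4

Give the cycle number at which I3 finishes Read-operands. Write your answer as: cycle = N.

cycle = 9

[I1] 1/2/3/4
[I2] 2/3/6/7
[I3] 8/9/12/13  (struct: FPADD busy until I2 writes@7)
[I4] 14/15/18/19  (struct: FPADD busy until I3 writes@13)
[I5] 20/21/24/25  (struct: FPADD busy until I4 writes@19)
[I6] 26/27/30/31  (struct: FPADD busy until I5 writes@25)
[I7] 27/28/29/30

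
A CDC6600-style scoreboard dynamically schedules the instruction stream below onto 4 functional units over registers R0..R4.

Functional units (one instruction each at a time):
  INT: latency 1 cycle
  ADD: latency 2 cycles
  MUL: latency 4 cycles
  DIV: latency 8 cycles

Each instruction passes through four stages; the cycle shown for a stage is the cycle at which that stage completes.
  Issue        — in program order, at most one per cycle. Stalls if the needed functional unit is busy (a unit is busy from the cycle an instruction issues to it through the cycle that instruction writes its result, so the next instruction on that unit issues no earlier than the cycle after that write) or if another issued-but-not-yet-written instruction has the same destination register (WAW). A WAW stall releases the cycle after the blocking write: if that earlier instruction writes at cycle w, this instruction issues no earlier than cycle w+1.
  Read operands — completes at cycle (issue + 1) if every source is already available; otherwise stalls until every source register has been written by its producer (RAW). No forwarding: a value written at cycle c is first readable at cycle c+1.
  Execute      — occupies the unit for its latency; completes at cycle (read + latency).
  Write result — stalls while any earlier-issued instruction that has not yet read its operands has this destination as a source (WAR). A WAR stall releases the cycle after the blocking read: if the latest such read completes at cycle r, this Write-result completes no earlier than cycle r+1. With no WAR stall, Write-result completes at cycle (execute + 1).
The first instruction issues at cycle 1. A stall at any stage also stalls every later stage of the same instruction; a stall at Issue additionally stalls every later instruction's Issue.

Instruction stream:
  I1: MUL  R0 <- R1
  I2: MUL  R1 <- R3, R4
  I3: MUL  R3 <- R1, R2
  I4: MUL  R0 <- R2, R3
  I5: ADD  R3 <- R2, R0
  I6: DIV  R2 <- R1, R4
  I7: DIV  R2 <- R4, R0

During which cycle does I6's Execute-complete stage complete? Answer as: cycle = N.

cycle = 33

1) issue 1, read 2, done 6, write 7
2) issue 8, read 9, done 13, write 14  <struct: MUL busy until I1 writes@7>
3) issue 15, read 16, done 20, write 21  <struct: MUL busy until I2 writes@14>
4) issue 22, read 23, done 27, write 28  <struct: MUL busy until I3 writes@21>
5) issue 23, read 29, done 31, write 32  <RAW R0: wait I4 write@28>
6) issue 24, read 25, done 33, write 34
7) issue 35, read 36, done 44, write 45  <struct: DIV busy until I6 writes@34>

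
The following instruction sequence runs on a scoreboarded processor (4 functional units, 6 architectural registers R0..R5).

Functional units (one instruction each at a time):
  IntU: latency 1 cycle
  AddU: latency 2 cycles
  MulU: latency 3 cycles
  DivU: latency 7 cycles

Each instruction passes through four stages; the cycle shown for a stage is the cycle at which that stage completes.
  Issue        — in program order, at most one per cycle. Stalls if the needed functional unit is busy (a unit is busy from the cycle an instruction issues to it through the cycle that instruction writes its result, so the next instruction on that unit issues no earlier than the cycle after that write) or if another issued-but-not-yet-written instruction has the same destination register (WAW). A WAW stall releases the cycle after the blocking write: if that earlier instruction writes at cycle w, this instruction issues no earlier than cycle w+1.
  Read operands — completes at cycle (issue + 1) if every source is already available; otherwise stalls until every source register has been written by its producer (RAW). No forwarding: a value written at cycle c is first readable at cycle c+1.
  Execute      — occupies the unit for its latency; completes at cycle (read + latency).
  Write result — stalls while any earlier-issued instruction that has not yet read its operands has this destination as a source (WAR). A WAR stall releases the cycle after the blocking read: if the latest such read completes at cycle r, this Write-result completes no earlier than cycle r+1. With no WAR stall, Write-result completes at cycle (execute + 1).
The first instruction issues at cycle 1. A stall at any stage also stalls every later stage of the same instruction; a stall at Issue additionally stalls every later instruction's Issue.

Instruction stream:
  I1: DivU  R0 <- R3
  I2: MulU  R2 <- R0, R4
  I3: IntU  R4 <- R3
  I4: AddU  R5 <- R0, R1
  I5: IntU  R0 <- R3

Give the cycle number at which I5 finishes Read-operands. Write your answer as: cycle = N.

cycle = 14

[1] I1→DivU
[2] I1 RO · I2→MulU
[3] I3→IntU
[4] I3 RO · I4→AddU
[5] I3 EX
[9] I1 EX
[10] I1 WR R0
[11] I2 RO · I4 RO
[12] I3 WR R4
[13] I4 EX · I5→IntU
[14] I2 EX · I4 WR R5 · I5 RO
[15] I2 WR R2 · I5 EX
[16] I5 WR R0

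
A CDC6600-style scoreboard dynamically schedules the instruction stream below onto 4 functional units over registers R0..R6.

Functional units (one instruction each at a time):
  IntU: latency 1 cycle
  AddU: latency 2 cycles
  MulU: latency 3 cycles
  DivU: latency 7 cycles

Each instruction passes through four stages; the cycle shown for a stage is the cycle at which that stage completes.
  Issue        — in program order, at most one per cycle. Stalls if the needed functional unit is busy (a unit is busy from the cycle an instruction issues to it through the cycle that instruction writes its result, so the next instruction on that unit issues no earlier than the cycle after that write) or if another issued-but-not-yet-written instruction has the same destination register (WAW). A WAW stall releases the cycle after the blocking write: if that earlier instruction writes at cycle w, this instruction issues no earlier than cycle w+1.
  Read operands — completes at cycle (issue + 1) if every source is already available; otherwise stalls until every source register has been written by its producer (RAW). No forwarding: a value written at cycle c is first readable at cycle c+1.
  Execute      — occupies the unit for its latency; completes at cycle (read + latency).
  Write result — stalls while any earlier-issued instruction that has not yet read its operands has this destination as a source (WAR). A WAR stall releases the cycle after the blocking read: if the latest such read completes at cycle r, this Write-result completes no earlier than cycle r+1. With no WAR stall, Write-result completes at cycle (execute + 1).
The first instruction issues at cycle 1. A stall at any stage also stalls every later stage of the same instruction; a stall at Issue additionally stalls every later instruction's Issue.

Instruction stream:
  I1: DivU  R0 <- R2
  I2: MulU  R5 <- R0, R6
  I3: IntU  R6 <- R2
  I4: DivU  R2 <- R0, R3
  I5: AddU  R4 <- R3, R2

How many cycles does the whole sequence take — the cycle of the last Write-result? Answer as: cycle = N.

cycle = 24

I1 -> (1, 2, 9, 10)
I2 -> (2, 11, 14, 15)  // RAW R0: wait I1 write@10
I3 -> (3, 4, 5, 12)  // WAR R6: wait I2 read@11
I4 -> (11, 12, 19, 20)  // struct: DivU busy until I1 writes@10
I5 -> (12, 21, 23, 24)  // RAW R2: wait I4 write@20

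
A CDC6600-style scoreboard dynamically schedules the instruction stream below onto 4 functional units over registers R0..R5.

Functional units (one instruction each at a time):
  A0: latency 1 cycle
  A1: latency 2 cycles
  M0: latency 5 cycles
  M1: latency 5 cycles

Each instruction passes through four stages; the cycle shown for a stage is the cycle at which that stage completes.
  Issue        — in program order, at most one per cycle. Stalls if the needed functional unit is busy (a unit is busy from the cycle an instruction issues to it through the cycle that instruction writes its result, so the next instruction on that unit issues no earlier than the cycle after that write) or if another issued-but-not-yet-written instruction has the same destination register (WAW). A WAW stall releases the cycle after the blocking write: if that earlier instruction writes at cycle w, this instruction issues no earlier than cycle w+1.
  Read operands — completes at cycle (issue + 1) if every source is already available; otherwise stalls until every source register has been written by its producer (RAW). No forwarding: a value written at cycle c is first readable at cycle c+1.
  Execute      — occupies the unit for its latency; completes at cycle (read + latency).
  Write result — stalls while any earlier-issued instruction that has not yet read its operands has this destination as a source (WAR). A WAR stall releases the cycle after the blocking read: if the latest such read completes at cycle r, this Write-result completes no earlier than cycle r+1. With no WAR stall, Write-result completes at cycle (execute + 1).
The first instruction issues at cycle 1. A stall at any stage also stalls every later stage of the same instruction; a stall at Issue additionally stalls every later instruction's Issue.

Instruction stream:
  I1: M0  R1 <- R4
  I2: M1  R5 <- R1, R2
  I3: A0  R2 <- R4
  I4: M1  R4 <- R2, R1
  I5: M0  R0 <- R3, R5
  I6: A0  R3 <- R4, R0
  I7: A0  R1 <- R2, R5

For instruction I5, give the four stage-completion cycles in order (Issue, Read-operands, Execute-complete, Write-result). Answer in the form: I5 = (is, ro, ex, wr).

I5 = (17, 18, 23, 24)

cycle 1: I1 issues→M0
cycle 2: I1 reads | I2 issues→M1
cycle 3: I3 issues→A0
cycle 4: I3 reads
cycle 5: I3 exec-done
cycle 7: I1 exec-done
cycle 8: I1 writes R1
cycle 9: I2 reads
cycle 10: I3 writes R2
cycle 14: I2 exec-done
cycle 15: I2 writes R5
cycle 16: I4 issues→M1
cycle 17: I4 reads | I5 issues→M0
cycle 18: I5 reads | I6 issues→A0
cycle 22: I4 exec-done
cycle 23: I4 writes R4 | I5 exec-done
cycle 24: I5 writes R0
cycle 25: I6 reads
cycle 26: I6 exec-done
cycle 27: I6 writes R3
cycle 28: I7 issues→A0
cycle 29: I7 reads
cycle 30: I7 exec-done
cycle 31: I7 writes R1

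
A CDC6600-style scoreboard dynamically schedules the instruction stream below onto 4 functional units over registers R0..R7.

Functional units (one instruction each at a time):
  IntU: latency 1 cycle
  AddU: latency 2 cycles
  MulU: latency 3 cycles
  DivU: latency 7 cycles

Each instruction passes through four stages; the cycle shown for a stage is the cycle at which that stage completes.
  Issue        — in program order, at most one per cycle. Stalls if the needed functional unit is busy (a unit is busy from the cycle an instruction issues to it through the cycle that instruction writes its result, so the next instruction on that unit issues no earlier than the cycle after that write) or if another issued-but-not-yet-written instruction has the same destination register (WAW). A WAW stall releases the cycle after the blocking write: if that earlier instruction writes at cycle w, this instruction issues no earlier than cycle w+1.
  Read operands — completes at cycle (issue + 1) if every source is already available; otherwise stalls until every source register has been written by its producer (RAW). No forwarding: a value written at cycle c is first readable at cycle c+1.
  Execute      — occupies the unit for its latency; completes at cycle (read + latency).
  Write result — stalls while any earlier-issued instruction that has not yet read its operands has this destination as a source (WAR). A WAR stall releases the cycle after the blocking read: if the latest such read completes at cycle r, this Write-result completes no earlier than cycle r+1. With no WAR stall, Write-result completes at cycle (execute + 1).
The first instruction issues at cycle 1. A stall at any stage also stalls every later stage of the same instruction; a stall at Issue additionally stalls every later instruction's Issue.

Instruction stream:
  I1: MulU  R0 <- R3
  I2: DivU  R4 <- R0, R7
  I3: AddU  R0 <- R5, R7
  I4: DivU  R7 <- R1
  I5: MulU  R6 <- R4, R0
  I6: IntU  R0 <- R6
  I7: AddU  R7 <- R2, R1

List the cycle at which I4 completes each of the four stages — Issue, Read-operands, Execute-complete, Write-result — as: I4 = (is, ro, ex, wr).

1) issue 1, read 2, done 5, write 6
2) issue 2, read 7, done 14, write 15  <RAW R0: wait I1 write@6>
3) issue 7, read 8, done 10, write 11  <WAW R0: wait I1 write@6>
4) issue 16, read 17, done 24, write 25  <struct: DivU busy until I2 writes@15>
5) issue 17, read 18, done 21, write 22
6) issue 18, read 23, done 24, write 25  <RAW R6: wait I5 write@22>
7) issue 26, read 27, done 29, write 30  <WAW R7: wait I4 write@25>

I4 = (16, 17, 24, 25)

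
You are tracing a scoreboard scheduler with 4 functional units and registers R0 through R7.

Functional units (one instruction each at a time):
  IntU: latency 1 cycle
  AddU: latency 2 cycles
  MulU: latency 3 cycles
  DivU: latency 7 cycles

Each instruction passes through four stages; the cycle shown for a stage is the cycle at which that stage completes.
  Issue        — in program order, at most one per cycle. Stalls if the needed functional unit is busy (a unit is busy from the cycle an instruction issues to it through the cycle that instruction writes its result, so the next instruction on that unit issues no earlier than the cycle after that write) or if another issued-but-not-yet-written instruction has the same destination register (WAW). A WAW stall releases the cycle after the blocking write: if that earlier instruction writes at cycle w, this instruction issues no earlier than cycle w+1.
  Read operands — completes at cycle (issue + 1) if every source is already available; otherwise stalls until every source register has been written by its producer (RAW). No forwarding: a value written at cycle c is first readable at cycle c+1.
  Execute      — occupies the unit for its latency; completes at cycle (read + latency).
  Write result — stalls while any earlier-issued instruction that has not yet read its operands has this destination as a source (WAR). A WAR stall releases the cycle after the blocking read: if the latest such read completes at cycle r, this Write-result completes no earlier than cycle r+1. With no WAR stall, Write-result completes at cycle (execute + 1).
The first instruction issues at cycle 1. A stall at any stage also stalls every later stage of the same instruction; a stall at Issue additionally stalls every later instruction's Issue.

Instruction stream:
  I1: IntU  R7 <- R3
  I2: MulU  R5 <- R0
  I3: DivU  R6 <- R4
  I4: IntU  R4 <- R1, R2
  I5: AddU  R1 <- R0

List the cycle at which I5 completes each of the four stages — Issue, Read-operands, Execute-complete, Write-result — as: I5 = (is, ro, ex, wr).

I5 = (6, 7, 9, 10)

  I1 | 1 | 2 | 3 | 4
  I2 | 2 | 3 | 6 | 7
  I3 | 3 | 4 | 11 | 12
  I4 | 5 | 6 | 7 | 8   struct: IntU busy until I1 writes@4
  I5 | 6 | 7 | 9 | 10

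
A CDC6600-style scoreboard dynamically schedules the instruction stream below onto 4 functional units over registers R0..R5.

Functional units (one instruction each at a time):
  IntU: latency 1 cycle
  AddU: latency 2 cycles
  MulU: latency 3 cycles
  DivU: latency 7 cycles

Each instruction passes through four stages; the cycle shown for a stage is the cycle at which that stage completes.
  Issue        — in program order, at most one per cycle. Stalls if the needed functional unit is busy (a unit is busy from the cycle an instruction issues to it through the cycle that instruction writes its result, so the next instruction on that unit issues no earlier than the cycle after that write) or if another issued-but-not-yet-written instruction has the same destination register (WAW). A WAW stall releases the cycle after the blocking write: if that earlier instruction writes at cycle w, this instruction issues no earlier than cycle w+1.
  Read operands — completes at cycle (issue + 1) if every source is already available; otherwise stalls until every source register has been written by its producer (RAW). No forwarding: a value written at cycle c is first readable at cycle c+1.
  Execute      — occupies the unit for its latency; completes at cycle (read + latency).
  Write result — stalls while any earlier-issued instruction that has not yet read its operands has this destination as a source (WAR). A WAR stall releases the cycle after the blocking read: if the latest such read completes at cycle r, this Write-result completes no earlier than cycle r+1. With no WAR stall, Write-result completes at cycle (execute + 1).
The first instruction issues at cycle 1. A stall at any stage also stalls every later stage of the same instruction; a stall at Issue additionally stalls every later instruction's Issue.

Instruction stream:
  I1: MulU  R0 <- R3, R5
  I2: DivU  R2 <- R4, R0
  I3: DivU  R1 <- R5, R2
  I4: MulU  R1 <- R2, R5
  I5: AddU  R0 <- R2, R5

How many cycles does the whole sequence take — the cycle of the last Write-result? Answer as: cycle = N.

cycle = 31

I1 -> (1, 2, 5, 6)
I2 -> (2, 7, 14, 15)  // RAW R0: wait I1 write@6
I3 -> (16, 17, 24, 25)  // struct: DivU busy until I2 writes@15
I4 -> (26, 27, 30, 31)  // WAW R1: wait I3 write@25
I5 -> (27, 28, 30, 31)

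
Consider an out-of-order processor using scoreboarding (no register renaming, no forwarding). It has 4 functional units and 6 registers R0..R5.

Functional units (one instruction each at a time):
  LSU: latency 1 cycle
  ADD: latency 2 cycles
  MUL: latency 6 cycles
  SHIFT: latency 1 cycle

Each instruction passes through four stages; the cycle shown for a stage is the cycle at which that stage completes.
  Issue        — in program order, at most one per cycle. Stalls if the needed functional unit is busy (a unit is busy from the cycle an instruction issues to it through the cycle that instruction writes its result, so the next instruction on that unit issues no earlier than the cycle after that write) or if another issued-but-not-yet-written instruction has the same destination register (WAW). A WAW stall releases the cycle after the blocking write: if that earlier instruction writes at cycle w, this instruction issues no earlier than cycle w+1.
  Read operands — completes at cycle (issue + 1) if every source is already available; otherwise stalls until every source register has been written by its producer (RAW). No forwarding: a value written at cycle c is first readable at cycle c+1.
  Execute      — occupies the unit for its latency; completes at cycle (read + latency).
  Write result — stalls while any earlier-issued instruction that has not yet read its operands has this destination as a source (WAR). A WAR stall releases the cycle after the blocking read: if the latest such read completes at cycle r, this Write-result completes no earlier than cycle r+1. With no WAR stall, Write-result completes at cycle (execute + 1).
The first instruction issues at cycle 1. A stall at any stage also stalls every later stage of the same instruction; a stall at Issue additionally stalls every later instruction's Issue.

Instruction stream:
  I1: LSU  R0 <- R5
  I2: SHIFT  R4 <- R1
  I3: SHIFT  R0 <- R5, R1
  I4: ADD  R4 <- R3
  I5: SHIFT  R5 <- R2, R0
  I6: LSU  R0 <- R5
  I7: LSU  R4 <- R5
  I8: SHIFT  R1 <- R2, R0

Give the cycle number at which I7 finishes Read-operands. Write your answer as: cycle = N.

cycle = 18

  I1 | 1 | 2 | 3 | 4
  I2 | 2 | 3 | 4 | 5
  I3 | 6 | 7 | 8 | 9   struct: SHIFT busy until I2 writes@5
  I4 | 7 | 8 | 10 | 11
  I5 | 10 | 11 | 12 | 13   struct: SHIFT busy until I3 writes@9
  I6 | 11 | 14 | 15 | 16   RAW R5: wait I5 write@13
  I7 | 17 | 18 | 19 | 20   struct: LSU busy until I6 writes@16
  I8 | 18 | 19 | 20 | 21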